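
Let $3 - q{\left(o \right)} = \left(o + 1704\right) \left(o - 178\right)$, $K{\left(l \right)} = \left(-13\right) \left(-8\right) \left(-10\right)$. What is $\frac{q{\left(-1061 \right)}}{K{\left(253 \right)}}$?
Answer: $- \frac{19917}{26} \approx -766.04$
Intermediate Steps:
$K{\left(l \right)} = -1040$ ($K{\left(l \right)} = 104 \left(-10\right) = -1040$)
$q{\left(o \right)} = 3 - \left(-178 + o\right) \left(1704 + o\right)$ ($q{\left(o \right)} = 3 - \left(o + 1704\right) \left(o - 178\right) = 3 - \left(1704 + o\right) \left(-178 + o\right) = 3 - \left(-178 + o\right) \left(1704 + o\right)$)
$\frac{q{\left(-1061 \right)}}{K{\left(253 \right)}} = \frac{303315 - \left(-1061\right)^{2} - -1619086}{-1040} = \left(303315 - 1125721 + 1619086\right) \left(- \frac{1}{1040}\right) = 796680 \left(- \frac{1}{1040}\right) = - \frac{19917}{26}$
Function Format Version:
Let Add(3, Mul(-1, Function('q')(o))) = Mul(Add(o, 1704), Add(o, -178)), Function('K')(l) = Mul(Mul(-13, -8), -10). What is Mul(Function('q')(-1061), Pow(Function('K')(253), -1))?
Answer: Rational(-19917, 26) ≈ -766.04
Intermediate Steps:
Function('K')(l) = -1040 (Function('K')(l) = Mul(104, -10) = -1040)
Function('q')(o) = Add(3, Mul(-1, Add(-178, o), Add(1704, o))) (Function('q')(o) = Add(3, Mul(-1, Mul(Add(o, 1704), Add(o, -178)))) = Add(3, Mul(-1, Mul(Add(1704, o), Add(-178, o)))) = Add(3, Mul(-1, Mul(Add(-178, o), Add(1704, o)))) = Add(3, Mul(-1, Add(-178, o), Add(1704, o))))
Mul(Function('q')(-1061), Pow(Function('K')(253), -1)) = Mul(Add(303315, Mul(-1, Pow(-1061, 2)), Mul(-1526, -1061)), Pow(-1040, -1)) = Mul(Add(303315, Mul(-1, 1125721), 1619086), Rational(-1, 1040)) = Mul(Add(303315, -1125721, 1619086), Rational(-1, 1040)) = Mul(796680, Rational(-1, 1040)) = Rational(-19917, 26)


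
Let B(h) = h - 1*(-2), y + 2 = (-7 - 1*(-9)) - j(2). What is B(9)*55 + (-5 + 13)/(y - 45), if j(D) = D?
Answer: 28427/47 ≈ 604.83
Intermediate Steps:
y = -2 (y = -2 + ((-7 - 1*(-9)) - 1*2) = -2 + ((-7 + 9) - 2) = -2 + (2 - 2) = -2 + 0 = -2)
B(h) = 2 + h (B(h) = h + 2 = 2 + h)
B(9)*55 + (-5 + 13)/(y - 45) = (2 + 9)*55 + (-5 + 13)/(-2 - 45) = 11*55 + 8/(-47) = 605 + 8*(-1/47) = 605 - 8/47 = 28427/47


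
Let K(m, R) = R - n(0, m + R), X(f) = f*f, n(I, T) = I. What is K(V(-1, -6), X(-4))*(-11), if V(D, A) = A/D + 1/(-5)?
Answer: -176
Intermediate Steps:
V(D, A) = -1/5 + A/D (V(D, A) = A/D + 1*(-1/5) = A/D - 1/5 = -1/5 + A/D)
X(f) = f**2
K(m, R) = R (K(m, R) = R - 1*0 = R + 0 = R)
K(V(-1, -6), X(-4))*(-11) = (-4)**2*(-11) = 16*(-11) = -176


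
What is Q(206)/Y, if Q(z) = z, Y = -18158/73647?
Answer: -1083663/1297 ≈ -835.51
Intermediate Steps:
Y = -2594/10521 (Y = -18158*1/73647 = -2594/10521 ≈ -0.24655)
Q(206)/Y = 206/(-2594/10521) = 206*(-10521/2594) = -1083663/1297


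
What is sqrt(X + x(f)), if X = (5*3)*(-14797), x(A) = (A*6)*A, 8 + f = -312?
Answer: 9*sqrt(4845) ≈ 626.45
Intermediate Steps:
f = -320 (f = -8 - 312 = -320)
x(A) = 6*A**2 (x(A) = (6*A)*A = 6*A**2)
X = -221955 (X = 15*(-14797) = -221955)
sqrt(X + x(f)) = sqrt(-221955 + 6*(-320)**2) = sqrt(-221955 + 6*102400) = sqrt(-221955 + 614400) = sqrt(392445) = 9*sqrt(4845)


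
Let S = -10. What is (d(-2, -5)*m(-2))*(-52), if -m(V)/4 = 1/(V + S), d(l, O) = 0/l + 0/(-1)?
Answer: 0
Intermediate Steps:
d(l, O) = 0 (d(l, O) = 0 + 0*(-1) = 0 + 0 = 0)
m(V) = -4/(-10 + V) (m(V) = -4/(V - 10) = -4/(-10 + V))
(d(-2, -5)*m(-2))*(-52) = (0*(-4/(-10 - 2)))*(-52) = (0*(-4/(-12)))*(-52) = (0*(-4*(-1/12)))*(-52) = (0*(⅓))*(-52) = 0*(-52) = 0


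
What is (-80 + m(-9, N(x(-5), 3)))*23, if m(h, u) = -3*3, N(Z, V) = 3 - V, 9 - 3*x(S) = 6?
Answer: -2047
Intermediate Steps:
x(S) = 1 (x(S) = 3 - 1/3*6 = 3 - 2 = 1)
m(h, u) = -9
(-80 + m(-9, N(x(-5), 3)))*23 = (-80 - 9)*23 = -89*23 = -2047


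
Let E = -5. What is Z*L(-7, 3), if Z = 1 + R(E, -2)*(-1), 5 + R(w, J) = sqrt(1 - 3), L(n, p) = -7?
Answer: -42 + 7*I*sqrt(2) ≈ -42.0 + 9.8995*I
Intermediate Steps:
R(w, J) = -5 + I*sqrt(2) (R(w, J) = -5 + sqrt(1 - 3) = -5 + sqrt(-2) = -5 + I*sqrt(2))
Z = 6 - I*sqrt(2) (Z = 1 + (-5 + I*sqrt(2))*(-1) = 1 + (5 - I*sqrt(2)) = 6 - I*sqrt(2) ≈ 6.0 - 1.4142*I)
Z*L(-7, 3) = (6 - I*sqrt(2))*(-7) = -42 + 7*I*sqrt(2)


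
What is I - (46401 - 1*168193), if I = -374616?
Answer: -252824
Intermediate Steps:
I - (46401 - 1*168193) = -374616 - (46401 - 1*168193) = -374616 - (46401 - 168193) = -374616 - 1*(-121792) = -374616 + 121792 = -252824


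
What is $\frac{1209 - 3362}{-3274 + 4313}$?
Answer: $- \frac{2153}{1039} \approx -2.0722$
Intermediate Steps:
$\frac{1209 - 3362}{-3274 + 4313} = - \frac{2153}{1039}$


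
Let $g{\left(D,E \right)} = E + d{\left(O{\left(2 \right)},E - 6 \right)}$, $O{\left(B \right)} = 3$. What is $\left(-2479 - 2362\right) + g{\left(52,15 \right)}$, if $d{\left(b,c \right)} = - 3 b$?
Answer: $-4835$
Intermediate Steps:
$g{\left(D,E \right)} = -9 + E$ ($g{\left(D,E \right)} = E - 9 = -9 + E$)
$\left(-2479 - 2362\right) + g{\left(52,15 \right)} = \left(-2479 - 2362\right) + \left(-9 + 15\right) = -4841 + 6 = -4835$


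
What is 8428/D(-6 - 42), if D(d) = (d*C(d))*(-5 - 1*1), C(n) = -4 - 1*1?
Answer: -2107/360 ≈ -5.8528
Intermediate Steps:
C(n) = -5 (C(n) = -4 - 1 = -5)
D(d) = 30*d (D(d) = (d*(-5))*(-5 - 1*1) = (-5*d)*(-5 - 1) = -5*d*(-6) = 30*d)
8428/D(-6 - 42) = 8428/((30*(-6 - 42))) = 8428/((30*(-48))) = 8428/(-1440) = 8428*(-1/1440) = -2107/360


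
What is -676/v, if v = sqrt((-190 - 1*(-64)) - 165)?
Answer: 676*I*sqrt(291)/291 ≈ 39.628*I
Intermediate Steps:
v = I*sqrt(291) (v = sqrt((-190 + 64) - 165) = sqrt(-126 - 165) = sqrt(-291) = I*sqrt(291) ≈ 17.059*I)
-676/v = -676*(-I*sqrt(291)/291) = -(-676)*I*sqrt(291)/291 = 676*I*sqrt(291)/291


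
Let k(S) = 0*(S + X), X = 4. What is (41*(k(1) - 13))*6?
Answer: -3198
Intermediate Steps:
k(S) = 0 (k(S) = 0*(S + 4) = 0*(4 + S) = 0)
(41*(k(1) - 13))*6 = (41*(0 - 13))*6 = (41*(-13))*6 = -533*6 = -3198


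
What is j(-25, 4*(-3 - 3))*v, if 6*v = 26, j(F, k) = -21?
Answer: -91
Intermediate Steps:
v = 13/3 (v = (1/6)*26 = 13/3 ≈ 4.3333)
j(-25, 4*(-3 - 3))*v = -21*13/3 = -91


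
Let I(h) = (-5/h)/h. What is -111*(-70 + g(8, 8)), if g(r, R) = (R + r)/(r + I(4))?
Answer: 309098/41 ≈ 7539.0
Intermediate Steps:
I(h) = -5/h**2
g(r, R) = (R + r)/(-5/16 + r) (g(r, R) = (R + r)/(r - 5/4**2) = (R + r)/(r - 5*1/16) = (R + r)/(r - 5/16) = (R + r)/(-5/16 + r))
-111*(-70 + g(8, 8)) = -111*(-70 + 16*(8 + 8)/(-5 + 16*8)) = -111*(-70 + 16*16/(-5 + 128)) = -111*(-70 + 16*16/123) = -111*(-70 + 16*(1/123)*16) = -111*(-70 + 256/123) = -111*(-8354/123) = 309098/41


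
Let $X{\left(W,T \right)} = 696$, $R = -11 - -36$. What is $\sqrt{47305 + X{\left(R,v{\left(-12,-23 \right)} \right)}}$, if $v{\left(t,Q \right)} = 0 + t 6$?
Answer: $\sqrt{48001} \approx 219.09$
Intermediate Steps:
$R = 25$ ($R = -11 + 36 = 25$)
$v{\left(t,Q \right)} = 6 t$ ($v{\left(t,Q \right)} = 0 + 6 t = 6 t$)
$\sqrt{47305 + X{\left(R,v{\left(-12,-23 \right)} \right)}} = \sqrt{47305 + 696} = \sqrt{48001}$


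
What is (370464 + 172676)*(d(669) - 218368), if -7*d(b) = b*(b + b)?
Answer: -1316407331720/7 ≈ -1.8806e+11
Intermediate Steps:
d(b) = -2*b²/7 (d(b) = -b*(b + b)/7 = -b*2*b/7 = -2*b²/7)
(370464 + 172676)*(d(669) - 218368) = (370464 + 172676)*(-2/7*669² - 218368) = 543140*(-2/7*447561 - 218368) = 543140*(-895122/7 - 218368) = 543140*(-2423698/7) = -1316407331720/7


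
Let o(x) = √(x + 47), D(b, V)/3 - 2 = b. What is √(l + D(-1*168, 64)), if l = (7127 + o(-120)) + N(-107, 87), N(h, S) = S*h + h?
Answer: √(-2787 + I*√73) ≈ 0.08092 + 52.792*I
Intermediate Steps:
D(b, V) = 6 + 3*b
o(x) = √(47 + x)
N(h, S) = h + S*h
l = -2289 + I*√73 (l = (7127 + √(47 - 120)) - 107*(1 + 87) = (7127 + √(-73)) - 107*88 = (7127 + I*√73) - 9416 = -2289 + I*√73 ≈ -2289.0 + 8.544*I)
√(l + D(-1*168, 64)) = √((-2289 + I*√73) + (6 + 3*(-1*168))) = √((-2289 + I*√73) + (6 + 3*(-168))) = √((-2289 + I*√73) + (6 - 504)) = √((-2289 + I*√73) - 498) = √(-2787 + I*√73)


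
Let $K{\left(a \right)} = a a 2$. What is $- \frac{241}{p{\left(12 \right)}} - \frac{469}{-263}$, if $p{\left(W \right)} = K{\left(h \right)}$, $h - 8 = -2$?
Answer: $- \frac{29615}{18936} \approx -1.564$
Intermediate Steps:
$h = 6$ ($h = 8 - 2 = 6$)
$K{\left(a \right)} = 2 a^{2}$ ($K{\left(a \right)} = a^{2} \cdot 2 = 2 a^{2}$)
$p{\left(W \right)} = 72$ ($p{\left(W \right)} = 2 \cdot 6^{2} = 2 \cdot 36 = 72$)
$- \frac{241}{p{\left(12 \right)}} - \frac{469}{-263} = - \frac{241}{72} - \frac{469}{-263} = \left(-241\right) \frac{1}{72} - - \frac{469}{263} = - \frac{241}{72} + \frac{469}{263} = - \frac{29615}{18936}$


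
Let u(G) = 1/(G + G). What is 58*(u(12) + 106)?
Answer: 73805/12 ≈ 6150.4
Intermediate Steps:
u(G) = 1/(2*G)
58*(u(12) + 106) = 58*((½)/12 + 106) = 58*((½)*(1/12) + 106) = 58*(1/24 + 106) = 58*(2545/24) = 73805/12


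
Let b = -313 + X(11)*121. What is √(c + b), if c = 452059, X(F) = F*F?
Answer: √466387 ≈ 682.93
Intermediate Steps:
X(F) = F²
b = 14328 (b = -313 + 11²*121 = -313 + 121*121 = -313 + 14641 = 14328)
√(c + b) = √(452059 + 14328) = √466387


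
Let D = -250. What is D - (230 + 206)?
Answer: -686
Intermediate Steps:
D - (230 + 206) = -250 - (230 + 206) = -250 - 1*436 = -250 - 436 = -686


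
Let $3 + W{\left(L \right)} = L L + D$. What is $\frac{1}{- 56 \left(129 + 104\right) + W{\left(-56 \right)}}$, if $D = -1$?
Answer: $- \frac{1}{9916} \approx -0.00010085$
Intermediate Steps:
$W{\left(L \right)} = -4 + L^{2}$ ($W{\left(L \right)} = -3 + \left(L L - 1\right) = -3 + \left(L^{2} - 1\right) = -3 + \left(-1 + L^{2}\right) = -4 + L^{2}$)
$\frac{1}{- 56 \left(129 + 104\right) + W{\left(-56 \right)}} = \frac{1}{- 56 \left(129 + 104\right) - \left(4 - \left(-56\right)^{2}\right)} = \frac{1}{\left(-56\right) 233 + \left(-4 + 3136\right)} = \frac{1}{-13048 + 3132} = \frac{1}{-9916} = - \frac{1}{9916}$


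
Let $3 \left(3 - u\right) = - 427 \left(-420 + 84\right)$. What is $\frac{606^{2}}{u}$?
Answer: $- \frac{367236}{47821} \approx -7.6794$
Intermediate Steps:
$u = -47821$ ($u = 3 - \frac{\left(-427\right) \left(-420 + 84\right)}{3} = 3 - \frac{\left(-427\right) \left(-336\right)}{3} = 3 - 47824 = -47821$)
$\frac{606^{2}}{u} = \frac{606^{2}}{-47821} = 367236 \left(- \frac{1}{47821}\right) = - \frac{367236}{47821}$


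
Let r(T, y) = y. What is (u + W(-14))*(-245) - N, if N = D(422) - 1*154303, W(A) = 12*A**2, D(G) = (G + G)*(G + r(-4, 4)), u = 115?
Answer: -809656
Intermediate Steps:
D(G) = 2*G*(4 + G) (D(G) = (G + G)*(G + 4) = (2*G)*(4 + G) = 2*G*(4 + G))
N = 205241 (N = 2*422*(4 + 422) - 1*154303 = 2*422*426 - 154303 = 359544 - 154303 = 205241)
(u + W(-14))*(-245) - N = (115 + 12*(-14)**2)*(-245) - 1*205241 = (115 + 12*196)*(-245) - 205241 = (115 + 2352)*(-245) - 205241 = 2467*(-245) - 205241 = -604415 - 205241 = -809656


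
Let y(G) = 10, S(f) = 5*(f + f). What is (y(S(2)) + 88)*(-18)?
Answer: -1764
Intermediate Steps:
S(f) = 10*f (S(f) = 5*(2*f) = 10*f)
(y(S(2)) + 88)*(-18) = (10 + 88)*(-18) = 98*(-18) = -1764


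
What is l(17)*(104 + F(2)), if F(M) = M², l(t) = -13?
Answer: -1404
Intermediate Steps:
l(17)*(104 + F(2)) = -13*(104 + 2²) = -13*(104 + 4) = -13*108 = -1404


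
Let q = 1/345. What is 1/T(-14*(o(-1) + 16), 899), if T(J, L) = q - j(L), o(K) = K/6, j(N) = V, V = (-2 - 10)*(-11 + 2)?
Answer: -345/37259 ≈ -0.0092595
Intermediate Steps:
V = 108 (V = -12*(-9) = 108)
j(N) = 108
o(K) = K/6 (o(K) = K*(1/6) = K/6)
q = 1/345 ≈ 0.0028986
T(J, L) = -37259/345 (T(J, L) = 1/345 - 1*108 = 1/345 - 108 = -37259/345)
1/T(-14*(o(-1) + 16), 899) = 1/(-37259/345) = -345/37259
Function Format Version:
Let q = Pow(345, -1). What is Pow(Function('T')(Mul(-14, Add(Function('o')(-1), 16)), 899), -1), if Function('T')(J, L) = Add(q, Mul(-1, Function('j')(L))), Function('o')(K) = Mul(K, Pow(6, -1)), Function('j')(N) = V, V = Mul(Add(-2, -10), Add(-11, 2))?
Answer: Rational(-345, 37259) ≈ -0.0092595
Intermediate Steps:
V = 108 (V = Mul(-12, -9) = 108)
Function('j')(N) = 108
Function('o')(K) = Mul(Rational(1, 6), K) (Function('o')(K) = Mul(K, Rational(1, 6)) = Mul(Rational(1, 6), K))
q = Rational(1, 345) ≈ 0.0028986
Function('T')(J, L) = Rational(-37259, 345) (Function('T')(J, L) = Add(Rational(1, 345), Mul(-1, 108)) = Add(Rational(1, 345), -108) = Rational(-37259, 345))
Pow(Function('T')(Mul(-14, Add(Function('o')(-1), 16)), 899), -1) = Pow(Rational(-37259, 345), -1) = Rational(-345, 37259)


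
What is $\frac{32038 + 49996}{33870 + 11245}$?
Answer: $\frac{82034}{45115} \approx 1.8183$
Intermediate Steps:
$\frac{32038 + 49996}{33870 + 11245} = \frac{82034}{45115}$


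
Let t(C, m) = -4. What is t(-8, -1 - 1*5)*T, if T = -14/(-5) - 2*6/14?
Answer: -272/35 ≈ -7.7714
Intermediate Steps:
T = 68/35 (T = -14*(-⅕) - 12*1/14 = 14/5 - 6/7 = 68/35 ≈ 1.9429)
t(-8, -1 - 1*5)*T = -4*68/35 = -272/35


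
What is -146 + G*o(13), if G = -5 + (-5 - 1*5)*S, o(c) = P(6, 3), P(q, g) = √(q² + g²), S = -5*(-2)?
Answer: -146 - 315*√5 ≈ -850.36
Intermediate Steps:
S = 10
P(q, g) = √(g² + q²)
o(c) = 3*√5 (o(c) = √(3² + 6²) = √(9 + 36) = √45 = 3*√5)
G = -105 (G = -5 + (-5 - 1*5)*10 = -5 + (-5 - 5)*10 = -5 - 10*10 = -5 - 100 = -105)
-146 + G*o(13) = -146 - 315*√5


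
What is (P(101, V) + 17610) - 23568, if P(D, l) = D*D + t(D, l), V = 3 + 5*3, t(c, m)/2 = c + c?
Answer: 4647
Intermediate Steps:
t(c, m) = 4*c (t(c, m) = 2*(c + c) = 2*(2*c) = 4*c)
V = 18 (V = 3 + 15 = 18)
P(D, l) = D**2 + 4*D (P(D, l) = D*D + 4*D = D**2 + 4*D)
(P(101, V) + 17610) - 23568 = (101*(4 + 101) + 17610) - 23568 = (101*105 + 17610) - 23568 = (10605 + 17610) - 23568 = 28215 - 23568 = 4647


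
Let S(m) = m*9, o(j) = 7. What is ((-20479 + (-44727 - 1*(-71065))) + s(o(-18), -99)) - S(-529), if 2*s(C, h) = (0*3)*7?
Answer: 10620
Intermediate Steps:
s(C, h) = 0 (s(C, h) = ((0*3)*7)/2 = (0*7)/2 = (1/2)*0 = 0)
S(m) = 9*m
((-20479 + (-44727 - 1*(-71065))) + s(o(-18), -99)) - S(-529) = ((-20479 + (-44727 - 1*(-71065))) + 0) - 9*(-529) = ((-20479 + (-44727 + 71065)) + 0) - 1*(-4761) = ((-20479 + 26338) + 0) + 4761 = (5859 + 0) + 4761 = 5859 + 4761 = 10620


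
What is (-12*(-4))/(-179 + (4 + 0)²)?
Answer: -48/163 ≈ -0.29448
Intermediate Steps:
(-12*(-4))/(-179 + (4 + 0)²) = 48/(-179 + 4²) = 48/(-179 + 16) = 48/(-163) = -1/163*48 = -48/163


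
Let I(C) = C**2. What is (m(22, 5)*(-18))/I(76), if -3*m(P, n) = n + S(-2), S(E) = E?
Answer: 9/2888 ≈ 0.0031163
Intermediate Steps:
m(P, n) = 2/3 - n/3 (m(P, n) = -(n - 2)/3 = -(-2 + n)/3 = 2/3 - n/3)
(m(22, 5)*(-18))/I(76) = ((2/3 - 1/3*5)*(-18))/(76**2) = ((2/3 - 5/3)*(-18))/5776 = -1*(-18)*(1/5776) = 18*(1/5776) = 9/2888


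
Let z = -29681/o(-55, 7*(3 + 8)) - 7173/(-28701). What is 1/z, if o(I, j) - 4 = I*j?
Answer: 13492659/98024816 ≈ 0.13765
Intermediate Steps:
o(I, j) = 4 + I*j
z = 98024816/13492659 (z = -29681/(4 - 385*(3 + 8)) - 7173/(-28701) = -29681/(4 - 385*11) - 7173*(-1/28701) = -29681/(4 - 55*77) + 797/3189 = -29681/(4 - 4235) + 797/3189 = -29681/(-4231) + 797/3189 = -29681*(-1/4231) + 797/3189 = 29681/4231 + 797/3189 = 98024816/13492659 ≈ 7.2650)
1/z = 1/(98024816/13492659) = 13492659/98024816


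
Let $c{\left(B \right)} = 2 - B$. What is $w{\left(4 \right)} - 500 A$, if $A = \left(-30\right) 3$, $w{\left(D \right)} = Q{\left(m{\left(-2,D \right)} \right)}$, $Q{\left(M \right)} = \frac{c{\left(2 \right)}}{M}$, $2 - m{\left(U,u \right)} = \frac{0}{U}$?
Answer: $45000$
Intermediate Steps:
$m{\left(U,u \right)} = 2$ ($m{\left(U,u \right)} = 2 - \frac{0}{U} = 2 - 0 = 2 + 0 = 2$)
$Q{\left(M \right)} = 0$ ($Q{\left(M \right)} = \frac{2 - 2}{M} = \frac{0}{M} = 0$)
$w{\left(D \right)} = 0$
$A = -90$
$w{\left(4 \right)} - 500 A = 0 - -45000 = 0 + 45000 = 45000$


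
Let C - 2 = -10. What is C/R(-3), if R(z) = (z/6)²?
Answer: -32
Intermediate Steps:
C = -8 (C = 2 - 10 = -8)
R(z) = z²/36 (R(z) = (z*(⅙))² = (z/6)² = z²/36)
C/R(-3) = -8/((1/36)*(-3)²) = -8/((1/36)*9) = -8/(¼) = 4*(-8) = -32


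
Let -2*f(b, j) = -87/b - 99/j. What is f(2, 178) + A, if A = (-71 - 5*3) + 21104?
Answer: 3745125/178 ≈ 21040.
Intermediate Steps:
f(b, j) = 87/(2*b) + 99/(2*j) (f(b, j) = -(-87/b - 99/j)/2 = -(-99/j - 87/b)/2 = 87/(2*b) + 99/(2*j))
A = 21018 (A = (-71 - 15) + 21104 = -86 + 21104 = 21018)
f(2, 178) + A = ((87/2)/2 + (99/2)/178) + 21018 = ((87/2)*(½) + (99/2)*(1/178)) + 21018 = (87/4 + 99/356) + 21018 = 3921/178 + 21018 = 3745125/178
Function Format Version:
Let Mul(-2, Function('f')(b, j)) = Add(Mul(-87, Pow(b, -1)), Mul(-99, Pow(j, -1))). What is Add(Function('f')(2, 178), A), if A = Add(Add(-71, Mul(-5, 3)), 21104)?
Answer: Rational(3745125, 178) ≈ 21040.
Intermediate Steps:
Function('f')(b, j) = Add(Mul(Rational(87, 2), Pow(b, -1)), Mul(Rational(99, 2), Pow(j, -1))) (Function('f')(b, j) = Mul(Rational(-1, 2), Add(Mul(-87, Pow(b, -1)), Mul(-99, Pow(j, -1)))) = Mul(Rational(-1, 2), Add(Mul(-99, Pow(j, -1)), Mul(-87, Pow(b, -1)))) = Add(Mul(Rational(87, 2), Pow(b, -1)), Mul(Rational(99, 2), Pow(j, -1))))
A = 21018 (A = Add(Add(-71, -15), 21104) = Add(-86, 21104) = 21018)
Add(Function('f')(2, 178), A) = Add(Add(Mul(Rational(87, 2), Pow(2, -1)), Mul(Rational(99, 2), Pow(178, -1))), 21018) = Add(Add(Mul(Rational(87, 2), Rational(1, 2)), Mul(Rational(99, 2), Rational(1, 178))), 21018) = Add(Add(Rational(87, 4), Rational(99, 356)), 21018) = Add(Rational(3921, 178), 21018) = Rational(3745125, 178)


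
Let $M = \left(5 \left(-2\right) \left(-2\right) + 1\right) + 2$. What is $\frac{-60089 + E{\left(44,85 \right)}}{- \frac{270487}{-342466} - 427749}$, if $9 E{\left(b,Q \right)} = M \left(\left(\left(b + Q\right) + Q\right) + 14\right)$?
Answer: $\frac{61136687854}{439467655641} \approx 0.13912$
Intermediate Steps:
$M = 23$ ($M = \left(\left(-10\right) \left(-2\right) + 1\right) + 2 = \left(20 + 1\right) + 2 = 21 + 2 = 23$)
$E{\left(b,Q \right)} = \frac{322}{9} + \frac{23 b}{9} + \frac{46 Q}{9}$ ($E{\left(b,Q \right)} = \frac{23 \left(\left(\left(b + Q\right) + Q\right) + 14\right)}{9} = \frac{23 \left(\left(\left(Q + b\right) + Q\right) + 14\right)}{9} = \frac{23 \left(\left(b + 2 Q\right) + 14\right)}{9} = \frac{23 \left(14 + b + 2 Q\right)}{9} = \frac{322 + 23 b + 46 Q}{9} = \frac{322}{9} + \frac{23 b}{9} + \frac{46 Q}{9}$)
$\frac{-60089 + E{\left(44,85 \right)}}{- \frac{270487}{-342466} - 427749} = \frac{-60089 + \left(\frac{322}{9} + \frac{23}{9} \cdot 44 + \frac{46}{9} \cdot 85\right)}{- \frac{270487}{-342466} - 427749} = \frac{-60089 + \left(\frac{322}{9} + \frac{1012}{9} + \frac{3910}{9}\right)}{\left(-270487\right) \left(- \frac{1}{342466}\right) - 427749} = \frac{-60089 + \frac{1748}{3}}{\frac{270487}{342466} - 427749} = - \frac{178519}{3 \left(- \frac{146489218547}{342466}\right)} = \left(- \frac{178519}{3}\right) \left(- \frac{342466}{146489218547}\right) = \frac{61136687854}{439467655641}$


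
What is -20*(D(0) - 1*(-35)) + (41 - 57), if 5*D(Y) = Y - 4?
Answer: -700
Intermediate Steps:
D(Y) = -⅘ + Y/5 (D(Y) = (Y - 4)/5 = (-4 + Y)/5 = -⅘ + Y/5)
-20*(D(0) - 1*(-35)) + (41 - 57) = -20*((-⅘ + (⅕)*0) - 1*(-35)) + (41 - 57) = -20*((-⅘ + 0) + 35) - 16 = -20*(-⅘ + 35) - 16 = -20*171/5 - 16 = -684 - 16 = -700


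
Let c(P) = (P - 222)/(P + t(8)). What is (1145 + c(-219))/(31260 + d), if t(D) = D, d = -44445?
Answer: -242036/2782035 ≈ -0.087000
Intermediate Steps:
c(P) = (-222 + P)/(8 + P) (c(P) = (P - 222)/(P + 8) = (-222 + P)/(8 + P))
(1145 + c(-219))/(31260 + d) = (1145 + (-222 - 219)/(8 - 219))/(31260 - 44445) = (1145 - 441/(-211))/(-13185) = (1145 - 1/211*(-441))*(-1/13185) = (1145 + 441/211)*(-1/13185) = (242036/211)*(-1/13185) = -242036/2782035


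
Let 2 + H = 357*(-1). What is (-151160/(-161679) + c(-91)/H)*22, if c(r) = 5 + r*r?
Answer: -28278926588/58042761 ≈ -487.21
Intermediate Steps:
c(r) = 5 + r²
H = -359 (H = -2 + 357*(-1) = -2 - 357 = -359)
(-151160/(-161679) + c(-91)/H)*22 = (-151160/(-161679) + (5 + (-91)²)/(-359))*22 = (-151160*(-1/161679) + (5 + 8281)*(-1/359))*22 = (151160/161679 + 8286*(-1/359))*22 = (151160/161679 - 8286/359)*22 = -1285405754/58042761*22 = -28278926588/58042761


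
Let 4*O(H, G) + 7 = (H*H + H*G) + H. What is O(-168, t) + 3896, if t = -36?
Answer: 49681/4 ≈ 12420.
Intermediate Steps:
O(H, G) = -7/4 + H/4 + H**2/4 + G*H/4 (O(H, G) = -7/4 + ((H*H + H*G) + H)/4 = -7/4 + ((H**2 + G*H) + H)/4 = -7/4 + (H + H**2 + G*H)/4 = -7/4 + (H/4 + H**2/4 + G*H/4) = -7/4 + H/4 + H**2/4 + G*H/4)
O(-168, t) + 3896 = (-7/4 + (1/4)*(-168) + (1/4)*(-168)**2 + (1/4)*(-36)*(-168)) + 3896 = (-7/4 - 42 + (1/4)*28224 + 1512) + 3896 = (-7/4 - 42 + 7056 + 1512) + 3896 = 34097/4 + 3896 = 49681/4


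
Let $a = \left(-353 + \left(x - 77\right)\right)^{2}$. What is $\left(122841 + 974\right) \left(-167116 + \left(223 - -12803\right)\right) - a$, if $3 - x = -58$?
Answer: $-19078789511$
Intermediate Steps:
$x = 61$ ($x = 3 - -58 = 3 + 58 = 61$)
$a = 136161$ ($a = \left(-353 + \left(61 - 77\right)\right)^{2} = \left(-353 - 16\right)^{2} = \left(-369\right)^{2} = 136161$)
$\left(122841 + 974\right) \left(-167116 + \left(223 - -12803\right)\right) - a = \left(122841 + 974\right) \left(-167116 + \left(223 - -12803\right)\right) - 136161 = 123815 \left(-167116 + \left(223 + 12803\right)\right) - 136161 = 123815 \left(-167116 + 13026\right) - 136161 = 123815 \left(-154090\right) - 136161 = -19078653350 - 136161 = -19078789511$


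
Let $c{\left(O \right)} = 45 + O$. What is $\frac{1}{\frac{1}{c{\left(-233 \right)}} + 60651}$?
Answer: $\frac{188}{11402387} \approx 1.6488 \cdot 10^{-5}$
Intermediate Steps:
$\frac{1}{\frac{1}{c{\left(-233 \right)}} + 60651} = \frac{1}{\frac{1}{45 - 233} + 60651} = \frac{1}{\frac{1}{-188} + 60651} = \frac{1}{- \frac{1}{188} + 60651} = \frac{1}{\frac{11402387}{188}} = \frac{188}{11402387}$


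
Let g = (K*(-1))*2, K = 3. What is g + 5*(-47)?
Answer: -241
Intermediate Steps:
g = -6 (g = (3*(-1))*2 = -3*2 = -6)
g + 5*(-47) = -6 + 5*(-47) = -6 - 235 = -241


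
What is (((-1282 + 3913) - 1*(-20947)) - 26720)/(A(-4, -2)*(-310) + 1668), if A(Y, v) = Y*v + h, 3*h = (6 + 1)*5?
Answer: 4713/6643 ≈ 0.70947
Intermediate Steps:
h = 35/3 (h = ((6 + 1)*5)/3 = (7*5)/3 = (⅓)*35 = 35/3 ≈ 11.667)
A(Y, v) = 35/3 + Y*v (A(Y, v) = Y*v + 35/3 = 35/3 + Y*v)
(((-1282 + 3913) - 1*(-20947)) - 26720)/(A(-4, -2)*(-310) + 1668) = (((-1282 + 3913) - 1*(-20947)) - 26720)/((35/3 - 4*(-2))*(-310) + 1668) = ((2631 + 20947) - 26720)/((35/3 + 8)*(-310) + 1668) = (23578 - 26720)/((59/3)*(-310) + 1668) = -3142/(-18290/3 + 1668) = -3142/(-13286/3) = -3142*(-3/13286) = 4713/6643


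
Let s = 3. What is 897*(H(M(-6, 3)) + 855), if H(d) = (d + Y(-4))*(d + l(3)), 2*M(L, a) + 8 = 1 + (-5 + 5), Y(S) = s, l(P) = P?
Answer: 3068637/4 ≈ 7.6716e+5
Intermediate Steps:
Y(S) = 3
M(L, a) = -7/2 (M(L, a) = -4 + (1 + (-5 + 5))/2 = -4 + (1 + 0)/2 = -4 + (½)*1 = -4 + ½ = -7/2)
H(d) = (3 + d)² (H(d) = (d + 3)*(d + 3) = (3 + d)*(3 + d) = (3 + d)²)
897*(H(M(-6, 3)) + 855) = 897*((9 + (-7/2)² + 6*(-7/2)) + 855) = 897*((9 + 49/4 - 21) + 855) = 897*(¼ + 855) = 897*(3421/4) = 3068637/4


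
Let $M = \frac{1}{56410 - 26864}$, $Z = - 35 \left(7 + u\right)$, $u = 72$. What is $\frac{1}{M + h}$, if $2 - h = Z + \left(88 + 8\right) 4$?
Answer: $\frac{29546}{70408119} \approx 0.00041964$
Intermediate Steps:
$Z = -2765$ ($Z = - 35 \left(7 + 72\right) = \left(-35\right) 79 = -2765$)
$M = \frac{1}{29546} \approx 3.3846 \cdot 10^{-5}$
$h = 2383$ ($h = 2 - \left(-2765 + \left(88 + 8\right) 4\right) = 2 - \left(-2765 + 96 \cdot 4\right) = 2 - \left(-2765 + 384\right) = 2 - -2381 = 2 + 2381 = 2383$)
$\frac{1}{M + h} = \frac{1}{\frac{1}{29546} + 2383} = \frac{1}{\frac{70408119}{29546}} = \frac{29546}{70408119}$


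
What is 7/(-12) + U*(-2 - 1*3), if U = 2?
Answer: -127/12 ≈ -10.583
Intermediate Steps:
7/(-12) + U*(-2 - 1*3) = 7/(-12) + 2*(-2 - 1*3) = 7*(-1/12) + 2*(-2 - 3) = -7/12 + 2*(-5) = -7/12 - 10 = -127/12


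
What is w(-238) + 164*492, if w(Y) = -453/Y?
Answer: 19204197/238 ≈ 80690.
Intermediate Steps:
w(-238) + 164*492 = -453/(-238) + 164*492 = -453*(-1/238) + 80688 = 453/238 + 80688 = 19204197/238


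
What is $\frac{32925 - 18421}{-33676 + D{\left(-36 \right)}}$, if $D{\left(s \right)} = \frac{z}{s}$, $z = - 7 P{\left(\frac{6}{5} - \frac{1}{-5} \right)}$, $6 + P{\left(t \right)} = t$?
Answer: $- \frac{2610720}{6061841} \approx -0.43068$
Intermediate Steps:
$P{\left(t \right)} = -6 + t$
$z = \frac{161}{5}$ ($z = - 7 \left(-6 + \left(\frac{6}{5} - \frac{1}{-5}\right)\right) = - 7 \left(-6 + \left(6 \cdot \frac{1}{5} - - \frac{1}{5}\right)\right) = - 7 \left(-6 + \left(\frac{6}{5} + \frac{1}{5}\right)\right) = - 7 \left(-6 + \frac{7}{5}\right) = \left(-7\right) \left(- \frac{23}{5}\right) = \frac{161}{5} \approx 32.2$)
$D{\left(s \right)} = \frac{161}{5 s}$
$\frac{32925 - 18421}{-33676 + D{\left(-36 \right)}} = \frac{32925 - 18421}{-33676 + \frac{161}{5 \left(-36\right)}} = \frac{14504}{-33676 + \frac{161}{5} \left(- \frac{1}{36}\right)} = \frac{14504}{-33676 - \frac{161}{180}} = \frac{14504}{- \frac{6061841}{180}} = 14504 \left(- \frac{180}{6061841}\right) = - \frac{2610720}{6061841}$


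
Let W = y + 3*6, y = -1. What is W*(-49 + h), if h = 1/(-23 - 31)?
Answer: -44999/54 ≈ -833.31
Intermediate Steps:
h = -1/54 (h = 1/(-54) = -1/54 ≈ -0.018519)
W = 17 (W = -1 + 3*6 = -1 + 18 = 17)
W*(-49 + h) = 17*(-49 - 1/54) = 17*(-2647/54) = -44999/54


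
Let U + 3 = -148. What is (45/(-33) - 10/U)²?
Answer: 4644025/2758921 ≈ 1.6833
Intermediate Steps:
U = -151 (U = -3 - 148 = -151)
(45/(-33) - 10/U)² = (45/(-33) - 10/(-151))² = (45*(-1/33) - 10*(-1/151))² = (-15/11 + 10/151)² = (-2155/1661)² = 4644025/2758921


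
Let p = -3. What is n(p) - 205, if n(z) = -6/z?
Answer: -203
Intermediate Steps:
n(p) - 205 = -6/(-3) - 205 = -6*(-⅓) - 205 = 2 - 205 = -203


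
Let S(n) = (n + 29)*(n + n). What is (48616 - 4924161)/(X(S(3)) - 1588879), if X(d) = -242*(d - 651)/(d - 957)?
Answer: 24377725/7945121 ≈ 3.0683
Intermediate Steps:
S(n) = 2*n*(29 + n) (S(n) = (29 + n)*(2*n) = 2*n*(29 + n))
X(d) = -242*(-651 + d)/(-957 + d)
(48616 - 4924161)/(X(S(3)) - 1588879) = (48616 - 4924161)/(242*(651 - 2*3*(29 + 3))/(-957 + 2*3*(29 + 3)) - 1588879) = -4875545/(242*(651 - 2*3*32)/(-957 + 2*3*32) - 1588879) = -4875545/(242*(651 - 1*192)/(-957 + 192) - 1588879) = -4875545/(242*(651 - 192)/(-765) - 1588879) = -4875545/(242*(-1/765)*459 - 1588879) = -4875545/(-726/5 - 1588879) = -4875545/(-7945121/5) = -4875545*(-5/7945121) = 24377725/7945121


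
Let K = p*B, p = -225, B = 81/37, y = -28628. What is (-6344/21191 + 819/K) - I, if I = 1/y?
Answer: -2410340129941/1228478294700 ≈ -1.9621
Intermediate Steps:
B = 81/37 (B = 81*(1/37) = 81/37 ≈ 2.1892)
I = -1/28628 (I = 1/(-28628) = -1/28628 ≈ -3.4931e-5)
K = -18225/37 (K = -225*81/37 = -18225/37 ≈ -492.57)
(-6344/21191 + 819/K) - I = (-6344/21191 + 819/(-18225/37)) - 1*(-1/28628) = (-6344*1/21191 + 819*(-37/18225)) + 1/28628 = (-6344/21191 - 3367/2025) + 1/28628 = -84196697/42911775 + 1/28628 = -2410340129941/1228478294700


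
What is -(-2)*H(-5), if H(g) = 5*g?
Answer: -50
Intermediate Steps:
-(-2)*H(-5) = -(-2)*5*(-5) = -(-2)*(-25) = -1*50 = -50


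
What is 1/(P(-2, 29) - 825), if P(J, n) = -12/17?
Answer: -17/14037 ≈ -0.0012111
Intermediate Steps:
P(J, n) = -12/17 (P(J, n) = -12*1/17 = -12/17)
1/(P(-2, 29) - 825) = 1/(-12/17 - 825) = 1/(-14037/17) = -17/14037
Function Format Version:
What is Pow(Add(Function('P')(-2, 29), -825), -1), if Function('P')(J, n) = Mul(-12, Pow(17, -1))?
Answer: Rational(-17, 14037) ≈ -0.0012111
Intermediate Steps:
Function('P')(J, n) = Rational(-12, 17) (Function('P')(J, n) = Mul(-12, Rational(1, 17)) = Rational(-12, 17))
Pow(Add(Function('P')(-2, 29), -825), -1) = Pow(Add(Rational(-12, 17), -825), -1) = Pow(Rational(-14037, 17), -1) = Rational(-17, 14037)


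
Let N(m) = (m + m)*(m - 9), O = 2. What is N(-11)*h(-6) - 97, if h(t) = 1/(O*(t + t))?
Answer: -346/3 ≈ -115.33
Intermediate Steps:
N(m) = 2*m*(-9 + m) (N(m) = (2*m)*(-9 + m) = 2*m*(-9 + m))
h(t) = 1/(4*t) (h(t) = 1/(2*(t + t)) = 1/(2*(2*t)) = 1/(4*t))
N(-11)*h(-6) - 97 = (2*(-11)*(-9 - 11))*((1/4)/(-6)) - 97 = (2*(-11)*(-20))*((1/4)*(-1/6)) - 97 = 440*(-1/24) - 97 = -55/3 - 97 = -346/3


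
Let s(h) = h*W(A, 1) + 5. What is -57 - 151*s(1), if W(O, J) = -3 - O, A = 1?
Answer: -208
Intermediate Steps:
s(h) = 5 - 4*h (s(h) = h*(-3 - 1*1) + 5 = h*(-3 - 1) + 5 = h*(-4) + 5 = -4*h + 5 = 5 - 4*h)
-57 - 151*s(1) = -57 - 151*(5 - 4*1) = -57 - 151*(5 - 4) = -57 - 151*1 = -57 - 151 = -208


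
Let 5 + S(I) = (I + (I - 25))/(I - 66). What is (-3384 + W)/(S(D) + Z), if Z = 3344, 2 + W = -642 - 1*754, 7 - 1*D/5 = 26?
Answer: -384951/268897 ≈ -1.4316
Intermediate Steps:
D = -95 (D = 35 - 5*26 = 35 - 130 = -95)
W = -1398 (W = -2 + (-642 - 1*754) = -2 + (-642 - 754) = -2 - 1396 = -1398)
S(I) = -5 + (-25 + 2*I)/(-66 + I) (S(I) = -5 + (I + (I - 25))/(I - 66) = -5 + (I + (-25 + I))/(-66 + I) = -5 + (-25 + 2*I)/(-66 + I))
(-3384 + W)/(S(D) + Z) = (-3384 - 1398)/((305 - 3*(-95))/(-66 - 95) + 3344) = -4782/((305 + 285)/(-161) + 3344) = -4782/(-1/161*590 + 3344) = -4782/(-590/161 + 3344) = -4782/537794/161 = -4782*161/537794 = -384951/268897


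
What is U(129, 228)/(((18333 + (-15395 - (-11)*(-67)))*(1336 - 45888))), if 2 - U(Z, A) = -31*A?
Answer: -3535/49029476 ≈ -7.2100e-5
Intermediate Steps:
U(Z, A) = 2 + 31*A (U(Z, A) = 2 - (-31)*A = 2 + 31*A)
U(129, 228)/(((18333 + (-15395 - (-11)*(-67)))*(1336 - 45888))) = (2 + 31*228)/(((18333 + (-15395 - (-11)*(-67)))*(1336 - 45888))) = (2 + 7068)/(((18333 + (-15395 - 1*737))*(-44552))) = 7070/(((18333 + (-15395 - 737))*(-44552))) = 7070/(((18333 - 16132)*(-44552))) = 7070/((2201*(-44552))) = 7070/(-98058952) = 7070*(-1/98058952) = -3535/49029476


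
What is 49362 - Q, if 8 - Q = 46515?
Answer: 95869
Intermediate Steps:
Q = -46507 (Q = 8 - 1*46515 = 8 - 46515 = -46507)
49362 - Q = 49362 - 1*(-46507) = 49362 + 46507 = 95869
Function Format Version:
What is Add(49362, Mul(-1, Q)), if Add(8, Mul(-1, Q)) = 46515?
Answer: 95869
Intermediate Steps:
Q = -46507 (Q = Add(8, Mul(-1, 46515)) = Add(8, -46515) = -46507)
Add(49362, Mul(-1, Q)) = Add(49362, Mul(-1, -46507)) = Add(49362, 46507) = 95869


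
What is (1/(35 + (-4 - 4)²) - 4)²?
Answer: 156025/9801 ≈ 15.919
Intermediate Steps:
(1/(35 + (-4 - 4)²) - 4)² = (1/(35 + (-8)²) - 4)² = (1/(35 + 64) - 4)² = (1/99 - 4)² = (-395/99)² = 156025/9801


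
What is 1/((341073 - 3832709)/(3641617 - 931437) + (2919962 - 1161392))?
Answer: 677545/1191509437741 ≈ 5.6864e-7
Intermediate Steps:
1/((341073 - 3832709)/(3641617 - 931437) + (2919962 - 1161392)) = 1/(-3491636/2710180 + 1758570) = 1/(-3491636*1/2710180 + 1758570) = 1/(-872909/677545 + 1758570) = 1/(1191509437741/677545) = 677545/1191509437741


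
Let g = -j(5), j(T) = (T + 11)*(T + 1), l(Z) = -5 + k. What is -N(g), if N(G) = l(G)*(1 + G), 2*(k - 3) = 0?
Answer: -190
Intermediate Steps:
k = 3 (k = 3 + (½)*0 = 3 + 0 = 3)
l(Z) = -2 (l(Z) = -5 + 3 = -2)
j(T) = (1 + T)*(11 + T) (j(T) = (11 + T)*(1 + T) = (1 + T)*(11 + T))
g = -96 (g = -(11 + 5² + 12*5) = -(11 + 25 + 60) = -1*96 = -96)
N(G) = -2 - 2*G (N(G) = -2*(1 + G) = -2 - 2*G)
-N(g) = -(-2 - 2*(-96)) = -(-2 + 192) = -1*190 = -190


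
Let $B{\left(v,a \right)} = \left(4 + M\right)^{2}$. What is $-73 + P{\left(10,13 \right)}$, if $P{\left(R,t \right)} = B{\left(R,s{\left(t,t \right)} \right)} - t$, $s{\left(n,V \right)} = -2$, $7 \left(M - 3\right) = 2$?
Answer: $- \frac{1613}{49} \approx -32.918$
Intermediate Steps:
$M = \frac{23}{7}$ ($M = 3 + \frac{1}{7} \cdot 2 = 3 + \frac{2}{7} = \frac{23}{7} \approx 3.2857$)
$B{\left(v,a \right)} = \frac{2601}{49}$ ($B{\left(v,a \right)} = \left(4 + \frac{23}{7}\right)^{2} = \left(\frac{51}{7}\right)^{2} = \frac{2601}{49}$)
$P{\left(R,t \right)} = \frac{2601}{49} - t$
$-73 + P{\left(10,13 \right)} = -73 + \left(\frac{2601}{49} - 13\right) = -73 + \frac{1964}{49} = - \frac{1613}{49}$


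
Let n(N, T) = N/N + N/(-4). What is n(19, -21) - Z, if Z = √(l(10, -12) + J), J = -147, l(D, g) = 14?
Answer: -15/4 - I*√133 ≈ -3.75 - 11.533*I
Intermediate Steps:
n(N, T) = 1 - N/4 (n(N, T) = 1 + N*(-¼) = 1 - N/4)
Z = I*√133 (Z = √(14 - 147) = √(-133) = I*√133 ≈ 11.533*I)
n(19, -21) - Z = (1 - ¼*19) - I*√133 = (1 - 19/4) - I*√133 = -15/4 - I*√133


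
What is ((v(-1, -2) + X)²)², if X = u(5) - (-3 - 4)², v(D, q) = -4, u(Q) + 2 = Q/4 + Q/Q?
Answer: 1982119441/256 ≈ 7.7427e+6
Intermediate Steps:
u(Q) = -1 + Q/4 (u(Q) = -2 + (Q/4 + Q/Q) = -2 + (Q*(¼) + 1) = -2 + (Q/4 + 1) = -2 + (1 + Q/4) = -1 + Q/4)
X = -195/4 (X = (-1 + (¼)*5) - (-3 - 4)² = (-1 + 5/4) - 1*(-7)² = ¼ - 1*49 = ¼ - 49 = -195/4 ≈ -48.750)
((v(-1, -2) + X)²)² = ((-4 - 195/4)²)² = ((-211/4)²)² = (44521/16)² = 1982119441/256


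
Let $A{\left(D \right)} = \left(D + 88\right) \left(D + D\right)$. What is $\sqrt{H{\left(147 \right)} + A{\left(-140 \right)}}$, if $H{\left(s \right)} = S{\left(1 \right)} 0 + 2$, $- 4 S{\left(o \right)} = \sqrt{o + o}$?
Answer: $3 \sqrt{1618} \approx 120.67$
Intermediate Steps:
$S{\left(o \right)} = - \frac{\sqrt{2} \sqrt{o}}{4}$ ($S{\left(o \right)} = - \frac{\sqrt{o + o}}{4} = - \frac{\sqrt{2 o}}{4} = - \frac{\sqrt{2} \sqrt{o}}{4}$)
$H{\left(s \right)} = 2$ ($H{\left(s \right)} = - \frac{\sqrt{2} \sqrt{1}}{4} \cdot 0 + 2 = \left(- \frac{1}{4}\right) \sqrt{2} \cdot 1 \cdot 0 + 2 = - \frac{\sqrt{2}}{4} \cdot 0 + 2 = 0 + 2 = 2$)
$A{\left(D \right)} = 2 D \left(88 + D\right)$ ($A{\left(D \right)} = \left(88 + D\right) 2 D = 2 D \left(88 + D\right)$)
$\sqrt{H{\left(147 \right)} + A{\left(-140 \right)}} = \sqrt{2 + 2 \left(-140\right) \left(88 - 140\right)} = \sqrt{2 + 2 \left(-140\right) \left(-52\right)} = \sqrt{2 + 14560} = \sqrt{14562} = 3 \sqrt{1618}$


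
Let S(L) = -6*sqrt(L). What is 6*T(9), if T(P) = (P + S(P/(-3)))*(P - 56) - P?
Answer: -2592 + 1692*I*sqrt(3) ≈ -2592.0 + 2930.6*I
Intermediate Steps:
T(P) = -P + (-56 + P)*(P - 2*sqrt(3)*sqrt(-P)) (T(P) = (P - 6*sqrt(-P/3))*(P - 56) - P = (P - 6*sqrt(3)*sqrt(-P)/3)*(-56 + P) - P = (P - 2*sqrt(3)*sqrt(-P))*(-56 + P) - P = (-56 + P)*(P - 2*sqrt(3)*sqrt(-P)) - P = -P + (-56 + P)*(P - 2*sqrt(3)*sqrt(-P)))
6*T(9) = 6*(9**2 - 57*9 + 2*sqrt(3)*(-1*9)**(3/2) + 112*sqrt(3)*sqrt(-1*9)) = 6*(81 - 513 + 2*sqrt(3)*(-9)**(3/2) + 112*sqrt(3)*sqrt(-9)) = 6*(81 - 513 + 2*sqrt(3)*(-27*I) + 112*sqrt(3)*(3*I)) = 6*(81 - 513 - 54*I*sqrt(3) + 336*I*sqrt(3)) = 6*(-432 + 282*I*sqrt(3)) = -2592 + 1692*I*sqrt(3)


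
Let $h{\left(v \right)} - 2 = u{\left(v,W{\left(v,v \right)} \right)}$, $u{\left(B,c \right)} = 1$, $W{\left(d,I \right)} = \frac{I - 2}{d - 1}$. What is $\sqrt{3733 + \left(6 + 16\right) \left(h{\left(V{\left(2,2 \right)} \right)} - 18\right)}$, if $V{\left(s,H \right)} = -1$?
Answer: $\sqrt{3403} \approx 58.335$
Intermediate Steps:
$W{\left(d,I \right)} = \frac{-2 + I}{-1 + d}$
$h{\left(v \right)} = 3$ ($h{\left(v \right)} = 2 + 1 = 3$)
$\sqrt{3733 + \left(6 + 16\right) \left(h{\left(V{\left(2,2 \right)} \right)} - 18\right)} = \sqrt{3733 + \left(6 + 16\right) \left(3 - 18\right)} = \sqrt{3733 + 22 \left(-15\right)} = \sqrt{3733 - 330} = \sqrt{3403}$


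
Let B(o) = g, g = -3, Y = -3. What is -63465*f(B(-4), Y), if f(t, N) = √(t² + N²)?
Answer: -190395*√2 ≈ -2.6926e+5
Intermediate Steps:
B(o) = -3
f(t, N) = √(N² + t²)
-63465*f(B(-4), Y) = -63465*√((-3)² + (-3)²) = -63465*√(9 + 9) = -190395*√2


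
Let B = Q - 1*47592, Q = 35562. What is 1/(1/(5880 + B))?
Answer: -6150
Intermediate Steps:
B = -12030 (B = 35562 - 1*47592 = 35562 - 47592 = -12030)
1/(1/(5880 + B)) = 1/(1/(5880 - 12030)) = 1/(1/(-6150)) = 1/(-1/6150) = -6150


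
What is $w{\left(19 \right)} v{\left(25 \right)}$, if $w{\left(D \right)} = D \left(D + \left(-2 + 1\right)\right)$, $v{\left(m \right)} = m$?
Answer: $8550$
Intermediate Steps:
$w{\left(D \right)} = D \left(-1 + D\right)$ ($w{\left(D \right)} = D \left(D - 1\right) = D \left(-1 + D\right)$)
$w{\left(19 \right)} v{\left(25 \right)} = 19 \left(-1 + 19\right) 25 = 19 \cdot 18 \cdot 25 = 342 \cdot 25 = 8550$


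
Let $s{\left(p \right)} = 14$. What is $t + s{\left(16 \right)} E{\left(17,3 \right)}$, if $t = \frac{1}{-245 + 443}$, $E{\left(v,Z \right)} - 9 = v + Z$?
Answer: $\frac{80389}{198} \approx 406.0$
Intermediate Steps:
$E{\left(v,Z \right)} = 9 + Z + v$ ($E{\left(v,Z \right)} = 9 + \left(v + Z\right) = 9 + \left(Z + v\right) = 9 + Z + v$)
$t = \frac{1}{198} \approx 0.0050505$
$t + s{\left(16 \right)} E{\left(17,3 \right)} = \frac{1}{198} + 14 \left(9 + 3 + 17\right) = \frac{1}{198} + 14 \cdot 29 = \frac{1}{198} + 406 = \frac{80389}{198}$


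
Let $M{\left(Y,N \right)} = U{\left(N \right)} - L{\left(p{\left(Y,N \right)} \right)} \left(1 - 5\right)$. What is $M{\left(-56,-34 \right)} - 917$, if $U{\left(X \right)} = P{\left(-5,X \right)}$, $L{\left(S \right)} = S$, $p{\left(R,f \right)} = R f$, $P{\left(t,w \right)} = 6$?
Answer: $6705$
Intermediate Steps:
$U{\left(X \right)} = 6$
$M{\left(Y,N \right)} = 6 + 4 N Y$ ($M{\left(Y,N \right)} = 6 - Y N \left(1 - 5\right) = 6 - N Y \left(-4\right) = 6 - - 4 N Y = 6 + 4 N Y$)
$M{\left(-56,-34 \right)} - 917 = \left(6 + 4 \left(-34\right) \left(-56\right)\right) - 917 = \left(6 + 7616\right) - 917 = 7622 - 917 = 6705$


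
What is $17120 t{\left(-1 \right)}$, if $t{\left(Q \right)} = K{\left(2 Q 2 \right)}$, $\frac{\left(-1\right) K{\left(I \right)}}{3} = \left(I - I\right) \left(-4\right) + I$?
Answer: $205440$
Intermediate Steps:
$K{\left(I \right)} = - 3 I$ ($K{\left(I \right)} = - 3 \left(\left(I - I\right) \left(-4\right) + I\right) = - 3 \left(0 \left(-4\right) + I\right) = - 3 \left(0 + I\right) = - 3 I$)
$t{\left(Q \right)} = - 12 Q$ ($t{\left(Q \right)} = - 3 \cdot 2 Q 2 = - 3 \cdot 4 Q = - 12 Q$)
$17120 t{\left(-1 \right)} = 17120 \left(\left(-12\right) \left(-1\right)\right) = 17120 \cdot 12 = 205440$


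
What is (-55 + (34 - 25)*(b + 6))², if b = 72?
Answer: 418609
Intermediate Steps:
(-55 + (34 - 25)*(b + 6))² = (-55 + (34 - 25)*(72 + 6))² = (-55 + 9*78)² = (-55 + 702)² = 647² = 418609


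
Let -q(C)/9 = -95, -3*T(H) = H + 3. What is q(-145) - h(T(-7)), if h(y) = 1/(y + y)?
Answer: 6837/8 ≈ 854.63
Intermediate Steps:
T(H) = -1 - H/3 (T(H) = -(H + 3)/3 = -(3 + H)/3 = -1 - H/3)
h(y) = 1/(2*y)
q(C) = 855 (q(C) = -9*(-95) = 855)
q(-145) - h(T(-7)) = 855 - 1/(2*(-1 - ⅓*(-7))) = 855 - 1/(2*(-1 + 7/3)) = 855 - 1/(2*4/3) = 855 - 3/(2*4) = 855 - 1*3/8 = 855 - 3/8 = 6837/8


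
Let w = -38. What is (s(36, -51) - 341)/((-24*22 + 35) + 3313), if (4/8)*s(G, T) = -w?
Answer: -53/564 ≈ -0.093972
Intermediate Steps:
s(G, T) = 76 (s(G, T) = 2*(-1*(-38)) = 2*38 = 76)
(s(36, -51) - 341)/((-24*22 + 35) + 3313) = (76 - 341)/((-24*22 + 35) + 3313) = -265/((-528 + 35) + 3313) = -265/(-493 + 3313) = -265/2820 = -265*1/2820 = -53/564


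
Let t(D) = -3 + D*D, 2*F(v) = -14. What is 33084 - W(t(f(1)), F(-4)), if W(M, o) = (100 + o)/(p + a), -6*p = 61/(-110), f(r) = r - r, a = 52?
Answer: 1137399624/34381 ≈ 33082.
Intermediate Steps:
F(v) = -7 (F(v) = (½)*(-14) = -7)
f(r) = 0
p = 61/660 (p = -61/(6*(-110)) = -61*(-1)/(6*110) = -⅙*(-61/110) = 61/660 ≈ 0.092424)
t(D) = -3 + D²
W(M, o) = 66000/34381 + 660*o/34381 (W(M, o) = (100 + o)/(61/660 + 52) = (100 + o)/(34381/660) = (100 + o)*(660/34381) = 66000/34381 + 660*o/34381)
33084 - W(t(f(1)), F(-4)) = 33084 - (66000/34381 + (660/34381)*(-7)) = 33084 - (66000/34381 - 4620/34381) = 33084 - 1*61380/34381 = 33084 - 61380/34381 = 1137399624/34381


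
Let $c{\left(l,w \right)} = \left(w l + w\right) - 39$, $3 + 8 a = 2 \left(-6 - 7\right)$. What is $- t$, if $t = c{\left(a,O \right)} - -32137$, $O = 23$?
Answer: $- \frac{256301}{8} \approx -32038.0$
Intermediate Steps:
$a = - \frac{29}{8}$ ($a = - \frac{3}{8} + \frac{2 \left(-6 - 7\right)}{8} = - \frac{3}{8} + \frac{2 \left(-13\right)}{8} = - \frac{3}{8} + \frac{1}{8} \left(-26\right) = - \frac{3}{8} - \frac{13}{4} = - \frac{29}{8} \approx -3.625$)
$c{\left(l,w \right)} = -39 + w + l w$ ($c{\left(l,w \right)} = \left(l w + w\right) - 39 = \left(w + l w\right) - 39 = -39 + w + l w$)
$t = \frac{256301}{8}$ ($t = \left(-39 + 23 - \frac{667}{8}\right) - -32137 = \left(-39 + 23 - \frac{667}{8}\right) + 32137 = - \frac{795}{8} + 32137 = \frac{256301}{8} \approx 32038.0$)
$- t = \left(-1\right) \frac{256301}{8} = - \frac{256301}{8}$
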